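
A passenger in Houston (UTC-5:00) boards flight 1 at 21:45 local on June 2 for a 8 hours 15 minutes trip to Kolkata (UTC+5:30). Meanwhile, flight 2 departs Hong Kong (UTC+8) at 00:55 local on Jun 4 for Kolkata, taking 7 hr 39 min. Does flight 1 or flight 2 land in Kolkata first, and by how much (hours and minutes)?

the first, by 13 hours 34 minutes

Flight 1 in UTC: 21:45 + 5:00 = 02:45 on Jun 3.
+8 hours 15 minutes → arrive 11:00 UTC on Jun 3.
Flight 2 in UTC: 00:55 − 8:00 = 16:55 on Jun 3.
+7 hours and 39 minutes → arrive 00:34 UTC on Jun 4.
Flight 1 lands earlier by 13 hours 34 minutes.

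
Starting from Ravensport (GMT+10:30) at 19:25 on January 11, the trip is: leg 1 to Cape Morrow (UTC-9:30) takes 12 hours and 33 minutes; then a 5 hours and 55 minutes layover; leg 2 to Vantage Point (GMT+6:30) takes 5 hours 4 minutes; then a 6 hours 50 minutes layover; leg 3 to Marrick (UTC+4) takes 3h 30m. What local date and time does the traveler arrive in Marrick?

Convert departure to UTC: 19:25 − 10:30 = 08:55 UTC on Jan 11.
Add 12 hours and 33 minutes leg 1 → 21:28 UTC.
Add 5 hours 55 minutes layover in Cape Morrow → 03:23 UTC (Jan 12).
Add 5 hours 4 minutes leg 2 → 08:27 UTC.
Add 6 hours 50 minutes layover in Vantage Point → 15:17 UTC.
Add 3 hours 30 minutes leg 3 → 18:47 UTC.
Marrick is UTC+4:00, so local arrival = 18:47 + 4:00 = 22:47 on Jan 12.

22:47 on Jan 12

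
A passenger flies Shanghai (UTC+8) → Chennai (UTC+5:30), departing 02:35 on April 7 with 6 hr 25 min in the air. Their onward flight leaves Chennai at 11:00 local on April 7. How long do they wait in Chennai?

4 hours 30 minutes

Convert departure to UTC: 02:35 − 8:00 = 18:35 UTC on Apr 6.
Add 6 hours and 25 minutes flight time → 01:00 UTC (Apr 7).
Chennai is UTC+5:30, so local arrival = 01:00 + 5:30 = 06:30 on Apr 7.
Layover = 11:00 − 06:30 = 4 hours 30 minutes.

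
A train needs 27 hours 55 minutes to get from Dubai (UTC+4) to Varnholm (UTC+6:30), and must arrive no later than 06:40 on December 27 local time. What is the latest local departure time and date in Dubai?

Target arrival in UTC: 06:40 − 6:30 = 00:10 on Dec 27.
Subtract 27 hours and 55 minutes → departure 20:15 UTC on Dec 25.
Dubai is UTC+4:00: 20:15 + 4:00 = 00:15 on Dec 26.

00:15 on December 26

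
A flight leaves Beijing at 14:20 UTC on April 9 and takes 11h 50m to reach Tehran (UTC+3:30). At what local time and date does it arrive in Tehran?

Departure is given in UTC: 14:20 on Apr 9.
Add 11 hours and 50 minutes → 02:10 UTC (Apr 10).
Tehran is UTC+3:30: 02:10 + 3:30 = 05:40 on Apr 10.

05:40 on April 10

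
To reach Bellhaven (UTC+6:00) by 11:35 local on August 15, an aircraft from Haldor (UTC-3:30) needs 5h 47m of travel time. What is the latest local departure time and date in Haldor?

Target arrival in UTC: 11:35 − 6:00 = 05:35 on Aug 15.
Subtract 5 hours 47 minutes → departure 23:48 UTC on Aug 14.
Haldor is UTC−3:30: 23:48 − 3:30 = 20:18 on Aug 14.

20:18 on August 14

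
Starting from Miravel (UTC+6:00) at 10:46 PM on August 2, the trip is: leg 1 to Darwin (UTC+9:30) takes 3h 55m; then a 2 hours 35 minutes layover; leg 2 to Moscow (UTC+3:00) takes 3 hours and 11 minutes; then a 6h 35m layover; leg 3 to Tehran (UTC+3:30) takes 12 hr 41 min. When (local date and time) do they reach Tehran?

1:13 AM on Aug 4

Convert departure to UTC: 10:46 PM − 6:00 = 4:46 PM UTC on Aug 2.
Add 3 hours 55 minutes leg 1 → 8:41 PM UTC.
Add 2 hours and 35 minutes layover in Darwin → 11:16 PM UTC.
Add 3 hours 11 minutes leg 2 → 2:27 AM UTC (Aug 3).
Add 6 hours 35 minutes layover in Moscow → 9:02 AM UTC.
Add 12 hours and 41 minutes leg 3 → 9:43 PM UTC.
Tehran is UTC+3:30, so local arrival = 9:43 PM + 3:30 = 1:13 AM on Aug 4.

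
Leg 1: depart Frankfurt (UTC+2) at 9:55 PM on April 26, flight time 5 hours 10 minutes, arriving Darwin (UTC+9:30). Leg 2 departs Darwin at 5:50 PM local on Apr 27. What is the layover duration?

7 hours 15 minutes

Convert departure to UTC: 9:55 PM − 2:00 = 7:55 PM UTC on Apr 26.
Add 5 hours 10 minutes flight time → 1:05 AM UTC (Apr 27).
Darwin is UTC+9:30, so local arrival = 1:05 AM + 9:30 = 10:35 AM on Apr 27.
Layover = 5:50 PM − 10:35 AM = 7 hours 15 minutes.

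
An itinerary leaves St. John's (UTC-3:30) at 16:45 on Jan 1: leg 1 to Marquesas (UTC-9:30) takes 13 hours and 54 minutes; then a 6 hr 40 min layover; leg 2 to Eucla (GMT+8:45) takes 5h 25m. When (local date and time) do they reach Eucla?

Convert departure to UTC: 16:45 + 3:30 = 20:15 UTC on Jan 1.
Add 13 hours and 54 minutes leg 1 → 10:09 UTC (Jan 2).
Add 6 hours 40 minutes layover in Marquesas → 16:49 UTC.
Add 5 hours 25 minutes leg 2 → 22:14 UTC.
Eucla is UTC+8:45, so local arrival = 22:14 + 8:45 = 06:59 on Jan 3.

06:59 on January 3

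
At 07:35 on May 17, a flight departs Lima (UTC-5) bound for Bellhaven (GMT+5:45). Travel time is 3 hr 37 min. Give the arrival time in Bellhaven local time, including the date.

21:57 on May 17

Convert departure to UTC: 07:35 + 5:00 = 12:35 UTC on May 17.
Add 3 hours and 37 minutes travel time → 16:12 UTC.
Bellhaven is UTC+5:45, so local arrival = 16:12 + 5:45 = 21:57 on May 17.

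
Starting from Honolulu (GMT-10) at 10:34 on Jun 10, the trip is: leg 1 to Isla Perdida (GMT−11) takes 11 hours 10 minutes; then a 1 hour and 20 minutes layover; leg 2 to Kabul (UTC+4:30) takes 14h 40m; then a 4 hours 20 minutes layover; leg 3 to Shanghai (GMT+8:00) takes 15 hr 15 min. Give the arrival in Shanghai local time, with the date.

03:19 on June 13

Convert departure to UTC: 10:34 + 10:00 = 20:34 UTC on Jun 10.
Add 11 hours 10 minutes leg 1 → 07:44 UTC (Jun 11).
Add 1 hour and 20 minutes layover in Isla Perdida → 09:04 UTC.
Add 14 hours 40 minutes leg 2 → 23:44 UTC.
Add 4 hours and 20 minutes layover in Kabul → 04:04 UTC (Jun 12).
Add 15 hours 15 minutes leg 3 → 19:19 UTC.
Shanghai is UTC+8:00, so local arrival = 19:19 + 8:00 = 03:19 on Jun 13.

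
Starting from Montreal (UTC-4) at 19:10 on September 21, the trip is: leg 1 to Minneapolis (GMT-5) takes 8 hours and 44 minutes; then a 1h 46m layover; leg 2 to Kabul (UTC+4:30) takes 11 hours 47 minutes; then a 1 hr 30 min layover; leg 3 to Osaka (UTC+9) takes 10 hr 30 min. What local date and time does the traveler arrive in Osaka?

Convert departure to UTC: 19:10 + 4:00 = 23:10 UTC on Sep 21.
Add 8 hours 44 minutes leg 1 → 07:54 UTC (Sep 22).
Add 1 hour and 46 minutes layover in Minneapolis → 09:40 UTC.
Add 11 hours 47 minutes leg 2 → 21:27 UTC.
Add 1 hour and 30 minutes layover in Kabul → 22:57 UTC.
Add 10 hours 30 minutes leg 3 → 09:27 UTC (Sep 23).
Osaka is UTC+9:00, so local arrival = 09:27 + 9:00 = 18:27 on Sep 23.

18:27 on September 23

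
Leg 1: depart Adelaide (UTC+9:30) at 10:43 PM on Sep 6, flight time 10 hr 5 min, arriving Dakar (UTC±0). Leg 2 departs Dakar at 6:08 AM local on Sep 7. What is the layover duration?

6 hours 50 minutes

Convert departure to UTC: 10:43 PM − 9:30 = 1:13 PM UTC on Sep 6.
Add 10 hours 5 minutes flight time → 11:18 PM UTC.
Dakar is UTC+0, so local arrival is the same: 11:18 PM on Sep 6.
Layover = 6:08 AM − 11:18 PM (+1 day) = 6 hours 50 minutes.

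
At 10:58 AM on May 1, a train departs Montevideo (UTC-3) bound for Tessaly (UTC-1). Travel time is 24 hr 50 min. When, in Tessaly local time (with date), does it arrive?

1:48 PM on May 2

Convert departure to UTC: 10:58 AM + 3:00 = 1:58 PM UTC on May 1.
Add 24 hours 50 minutes travel time → 2:48 PM UTC (May 2).
Tessaly is UTC−1:00, so local arrival = 2:48 PM − 1:00 = 1:48 PM on May 2.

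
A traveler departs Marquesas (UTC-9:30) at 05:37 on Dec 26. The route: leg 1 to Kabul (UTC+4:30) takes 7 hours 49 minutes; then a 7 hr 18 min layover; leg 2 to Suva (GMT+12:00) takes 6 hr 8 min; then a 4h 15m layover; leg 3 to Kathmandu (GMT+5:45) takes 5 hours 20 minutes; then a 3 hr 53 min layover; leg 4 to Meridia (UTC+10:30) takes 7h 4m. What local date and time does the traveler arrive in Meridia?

19:24 on December 28

Convert departure to UTC: 05:37 + 9:30 = 15:07 UTC on Dec 26.
Add 7 hours 49 minutes leg 1 → 22:56 UTC.
Add 7 hours and 18 minutes layover in Kabul → 06:14 UTC (Dec 27).
Add 6 hours 8 minutes leg 2 → 12:22 UTC.
Add 4 hours and 15 minutes layover in Suva → 16:37 UTC.
Add 5 hours 20 minutes leg 3 → 21:57 UTC.
Add 3 hours 53 minutes layover in Kathmandu → 01:50 UTC (Dec 28).
Add 7 hours and 4 minutes leg 4 → 08:54 UTC.
Meridia is UTC+10:30, so local arrival = 08:54 + 10:30 = 19:24 on Dec 28.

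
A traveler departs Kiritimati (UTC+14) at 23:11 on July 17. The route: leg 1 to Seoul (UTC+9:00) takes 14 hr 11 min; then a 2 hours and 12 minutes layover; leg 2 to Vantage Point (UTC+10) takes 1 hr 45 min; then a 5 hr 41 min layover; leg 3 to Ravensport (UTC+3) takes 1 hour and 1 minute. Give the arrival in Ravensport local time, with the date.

13:01 on July 18

Convert departure to UTC: 23:11 − 14:00 = 09:11 UTC on Jul 17.
Add 14 hours 11 minutes leg 1 → 23:22 UTC.
Add 2 hours 12 minutes layover in Seoul → 01:34 UTC (Jul 18).
Add 1 hour 45 minutes leg 2 → 03:19 UTC.
Add 5 hours 41 minutes layover in Vantage Point → 09:00 UTC.
Add 1 hour 1 minute leg 3 → 10:01 UTC.
Ravensport is UTC+3:00, so local arrival = 10:01 + 3:00 = 13:01 on Jul 18.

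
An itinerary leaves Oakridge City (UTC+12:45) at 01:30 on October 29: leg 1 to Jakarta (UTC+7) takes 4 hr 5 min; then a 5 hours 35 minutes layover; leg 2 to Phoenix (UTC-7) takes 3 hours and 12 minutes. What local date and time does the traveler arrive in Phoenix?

18:37 on October 28

Convert departure to UTC: 01:30 − 12:45 = 12:45 UTC on Oct 28.
Add 4 hours 5 minutes leg 1 → 16:50 UTC.
Add 5 hours 35 minutes layover in Jakarta → 22:25 UTC.
Add 3 hours 12 minutes leg 2 → 01:37 UTC (Oct 29).
Phoenix is UTC−7:00, so local arrival = 01:37 − 7:00 = 18:37 on Oct 28.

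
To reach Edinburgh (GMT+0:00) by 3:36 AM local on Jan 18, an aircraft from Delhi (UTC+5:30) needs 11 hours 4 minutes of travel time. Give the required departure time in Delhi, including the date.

10:02 PM on Jan 17

Target arrival is already UTC: 3:36 AM on Jan 18.
Subtract 11 hours 4 minutes → departure 4:32 PM UTC on Jan 17.
Delhi is UTC+5:30: 4:32 PM + 5:30 = 10:02 PM on Jan 17.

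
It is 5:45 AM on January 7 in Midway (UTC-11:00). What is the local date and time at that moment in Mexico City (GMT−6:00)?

In UTC: 5:45 AM + 11:00 = 4:45 PM on Jan 7.
Mexico City is UTC−6:00: 4:45 PM − 6:00 = 10:45 AM on Jan 7.

10:45 AM on January 7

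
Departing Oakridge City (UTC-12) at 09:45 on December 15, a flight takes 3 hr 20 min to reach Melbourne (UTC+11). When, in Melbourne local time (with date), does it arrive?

Convert departure to UTC: 09:45 + 12:00 = 21:45 UTC on Dec 15.
Add 3 hours and 20 minutes travel time → 01:05 UTC (Dec 16).
Melbourne is UTC+11:00, so local arrival = 01:05 + 11:00 = 12:05 on Dec 16.

12:05 on Dec 16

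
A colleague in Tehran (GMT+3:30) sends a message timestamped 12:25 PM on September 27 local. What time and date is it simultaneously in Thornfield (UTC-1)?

7:55 AM on Sep 27

In UTC: 12:25 PM − 3:30 = 8:55 AM on Sep 27.
Thornfield is UTC−1:00: 8:55 AM − 1:00 = 7:55 AM on Sep 27.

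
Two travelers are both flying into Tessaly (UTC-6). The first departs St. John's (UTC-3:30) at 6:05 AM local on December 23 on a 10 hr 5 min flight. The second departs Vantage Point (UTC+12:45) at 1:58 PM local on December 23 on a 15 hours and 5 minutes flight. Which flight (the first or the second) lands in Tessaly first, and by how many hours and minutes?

the second, by 3 hours 22 minutes

Flight 1 in UTC: 6:05 AM + 3:30 = 9:35 AM on Dec 23.
+10 hours and 5 minutes → arrive 7:40 PM UTC on Dec 23.
Flight 2 in UTC: 1:58 PM − 12:45 = 1:13 AM on Dec 23.
+15 hours 5 minutes → arrive 4:18 PM UTC on Dec 23.
Flight 2 lands earlier by 3 hours 22 minutes.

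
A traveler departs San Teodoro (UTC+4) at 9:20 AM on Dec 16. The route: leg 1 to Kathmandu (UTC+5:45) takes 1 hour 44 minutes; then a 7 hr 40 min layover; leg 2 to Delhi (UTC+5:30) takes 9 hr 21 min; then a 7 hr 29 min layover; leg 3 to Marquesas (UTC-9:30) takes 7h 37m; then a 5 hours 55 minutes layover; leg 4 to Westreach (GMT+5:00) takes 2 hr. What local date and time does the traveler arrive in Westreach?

Convert departure to UTC: 9:20 AM − 4:00 = 5:20 AM UTC on Dec 16.
Add 1 hour and 44 minutes leg 1 → 7:04 AM UTC.
Add 7 hours 40 minutes layover in Kathmandu → 2:44 PM UTC.
Add 9 hours 21 minutes leg 2 → 12:05 AM UTC (Dec 17).
Add 7 hours 29 minutes layover in Delhi → 7:34 AM UTC.
Add 7 hours and 37 minutes leg 3 → 3:11 PM UTC.
Add 5 hours 55 minutes layover in Marquesas → 9:06 PM UTC.
Add 2 hours leg 4 → 11:06 PM UTC.
Westreach is UTC+5:00, so local arrival = 11:06 PM + 5:00 = 4:06 AM on Dec 18.

4:06 AM on December 18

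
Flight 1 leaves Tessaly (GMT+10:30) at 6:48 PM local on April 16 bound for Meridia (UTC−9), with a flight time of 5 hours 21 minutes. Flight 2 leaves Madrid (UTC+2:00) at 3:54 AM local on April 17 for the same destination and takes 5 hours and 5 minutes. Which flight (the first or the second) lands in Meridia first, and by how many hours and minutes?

the first, by 17 hours 20 minutes

Flight 1 in UTC: 6:48 PM − 10:30 = 8:18 AM on Apr 16.
+5 hours and 21 minutes → arrive 1:39 PM UTC on Apr 16.
Flight 2 in UTC: 3:54 AM − 2:00 = 1:54 AM on Apr 17.
+5 hours and 5 minutes → arrive 6:59 AM UTC on Apr 17.
Flight 1 lands earlier by 17 hours 20 minutes.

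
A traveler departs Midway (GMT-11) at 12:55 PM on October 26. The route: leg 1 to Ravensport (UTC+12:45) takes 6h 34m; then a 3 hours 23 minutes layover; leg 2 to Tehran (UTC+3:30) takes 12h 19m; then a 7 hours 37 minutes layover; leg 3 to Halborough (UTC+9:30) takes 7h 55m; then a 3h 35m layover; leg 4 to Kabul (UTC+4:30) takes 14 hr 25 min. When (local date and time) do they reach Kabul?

12:13 PM on Oct 29

Convert departure to UTC: 12:55 PM + 11:00 = 11:55 PM UTC on Oct 26.
Add 6 hours and 34 minutes leg 1 → 6:29 AM UTC (Oct 27).
Add 3 hours and 23 minutes layover in Ravensport → 9:52 AM UTC.
Add 12 hours 19 minutes leg 2 → 10:11 PM UTC.
Add 7 hours 37 minutes layover in Tehran → 5:48 AM UTC (Oct 28).
Add 7 hours 55 minutes leg 3 → 1:43 PM UTC.
Add 3 hours 35 minutes layover in Halborough → 5:18 PM UTC.
Add 14 hours and 25 minutes leg 4 → 7:43 AM UTC (Oct 29).
Kabul is UTC+4:30, so local arrival = 7:43 AM + 4:30 = 12:13 PM on Oct 29.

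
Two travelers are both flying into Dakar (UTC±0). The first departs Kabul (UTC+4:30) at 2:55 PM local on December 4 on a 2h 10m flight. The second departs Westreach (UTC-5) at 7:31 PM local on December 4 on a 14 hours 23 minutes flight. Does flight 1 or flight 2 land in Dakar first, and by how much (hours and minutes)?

the first, by 26 hours 19 minutes

Flight 1 in UTC: 2:55 PM − 4:30 = 10:25 AM on Dec 4.
+2 hours and 10 minutes → arrive 12:35 PM UTC on Dec 4.
Flight 2 in UTC: 7:31 PM + 5:00 = 12:31 AM on Dec 5.
+14 hours and 23 minutes → arrive 2:54 PM UTC on Dec 5.
Flight 1 lands earlier by 26 hours 19 minutes.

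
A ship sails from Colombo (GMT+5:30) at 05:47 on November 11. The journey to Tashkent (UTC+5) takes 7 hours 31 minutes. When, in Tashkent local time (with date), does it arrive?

Convert departure to UTC: 05:47 − 5:30 = 00:17 UTC on Nov 11.
Add 7 hours and 31 minutes travel time → 07:48 UTC.
Tashkent is UTC+5:00, so local arrival = 07:48 + 5:00 = 12:48 on Nov 11.

12:48 on November 11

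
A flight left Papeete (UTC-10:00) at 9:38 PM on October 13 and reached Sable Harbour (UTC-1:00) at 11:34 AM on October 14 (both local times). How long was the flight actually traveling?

Departure in UTC: 9:38 PM + 10:00 = 7:38 AM on Oct 14.
Arrival in UTC: 11:34 AM + 1:00 = 12:34 PM on Oct 14.
Elapsed = 12:34 PM − 7:38 AM = 4 hours 56 minutes.

4 hours 56 minutes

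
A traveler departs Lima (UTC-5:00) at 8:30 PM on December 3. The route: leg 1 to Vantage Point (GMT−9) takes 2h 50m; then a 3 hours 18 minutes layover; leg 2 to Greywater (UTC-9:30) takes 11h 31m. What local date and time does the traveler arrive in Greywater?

9:39 AM on Dec 4

Convert departure to UTC: 8:30 PM + 5:00 = 1:30 AM UTC on Dec 4.
Add 2 hours 50 minutes leg 1 → 4:20 AM UTC.
Add 3 hours 18 minutes layover in Vantage Point → 7:38 AM UTC.
Add 11 hours and 31 minutes leg 2 → 7:09 PM UTC.
Greywater is UTC−9:30, so local arrival = 7:09 PM − 9:30 = 9:39 AM on Dec 4.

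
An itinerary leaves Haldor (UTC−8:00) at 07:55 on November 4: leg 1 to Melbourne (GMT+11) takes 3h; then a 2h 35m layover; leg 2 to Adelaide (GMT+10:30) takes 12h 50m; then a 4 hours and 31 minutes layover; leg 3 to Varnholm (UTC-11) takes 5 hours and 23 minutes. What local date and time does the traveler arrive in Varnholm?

Convert departure to UTC: 07:55 + 8:00 = 15:55 UTC on Nov 4.
Add 3 hours leg 1 → 18:55 UTC.
Add 2 hours and 35 minutes layover in Melbourne → 21:30 UTC.
Add 12 hours and 50 minutes leg 2 → 10:20 UTC (Nov 5).
Add 4 hours 31 minutes layover in Adelaide → 14:51 UTC.
Add 5 hours and 23 minutes leg 3 → 20:14 UTC.
Varnholm is UTC−11:00, so local arrival = 20:14 − 11:00 = 09:14 on Nov 5.

09:14 on November 5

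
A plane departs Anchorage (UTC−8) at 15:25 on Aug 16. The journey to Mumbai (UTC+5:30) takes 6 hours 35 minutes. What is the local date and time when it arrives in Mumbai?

11:30 on Aug 17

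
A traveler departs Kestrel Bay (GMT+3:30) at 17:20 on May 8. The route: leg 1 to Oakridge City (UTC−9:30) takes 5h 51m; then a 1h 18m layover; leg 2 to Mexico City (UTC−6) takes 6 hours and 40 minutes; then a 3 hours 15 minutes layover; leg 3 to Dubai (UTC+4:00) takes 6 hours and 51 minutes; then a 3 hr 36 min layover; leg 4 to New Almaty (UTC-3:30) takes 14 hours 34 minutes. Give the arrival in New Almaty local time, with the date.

Convert departure to UTC: 17:20 − 3:30 = 13:50 UTC on May 8.
Add 5 hours and 51 minutes leg 1 → 19:41 UTC.
Add 1 hour 18 minutes layover in Oakridge City → 20:59 UTC.
Add 6 hours and 40 minutes leg 2 → 03:39 UTC (May 9).
Add 3 hours 15 minutes layover in Mexico City → 06:54 UTC.
Add 6 hours and 51 minutes leg 3 → 13:45 UTC.
Add 3 hours and 36 minutes layover in Dubai → 17:21 UTC.
Add 14 hours and 34 minutes leg 4 → 07:55 UTC (May 10).
New Almaty is UTC−3:30, so local arrival = 07:55 − 3:30 = 04:25 on May 10.

04:25 on May 10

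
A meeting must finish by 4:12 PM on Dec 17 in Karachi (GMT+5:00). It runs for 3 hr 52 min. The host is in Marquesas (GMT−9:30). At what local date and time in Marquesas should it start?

9:50 PM on December 16

Target end time in UTC: 4:12 PM − 5:00 = 11:12 AM on Dec 17.
Subtract 3 hours 52 minutes → start 7:20 AM UTC on Dec 17.
Marquesas is UTC−9:30: 7:20 AM − 9:30 = 9:50 PM on Dec 16.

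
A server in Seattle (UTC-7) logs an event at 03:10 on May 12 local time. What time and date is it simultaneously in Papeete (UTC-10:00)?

In UTC: 03:10 + 7:00 = 10:10 on May 12.
Papeete is UTC−10:00: 10:10 − 10:00 = 00:10 on May 12.

00:10 on May 12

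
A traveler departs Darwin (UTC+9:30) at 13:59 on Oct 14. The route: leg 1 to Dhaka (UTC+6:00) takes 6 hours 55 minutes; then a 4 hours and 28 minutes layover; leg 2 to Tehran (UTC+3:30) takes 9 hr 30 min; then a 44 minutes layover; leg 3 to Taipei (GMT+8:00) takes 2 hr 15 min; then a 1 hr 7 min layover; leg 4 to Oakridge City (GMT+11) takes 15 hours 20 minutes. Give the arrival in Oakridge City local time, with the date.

Convert departure to UTC: 13:59 − 9:30 = 04:29 UTC on Oct 14.
Add 6 hours and 55 minutes leg 1 → 11:24 UTC.
Add 4 hours 28 minutes layover in Dhaka → 15:52 UTC.
Add 9 hours and 30 minutes leg 2 → 01:22 UTC (Oct 15).
Add 44 minutes layover in Tehran → 02:06 UTC.
Add 2 hours and 15 minutes leg 3 → 04:21 UTC.
Add 1 hour 7 minutes layover in Taipei → 05:28 UTC.
Add 15 hours 20 minutes leg 4 → 20:48 UTC.
Oakridge City is UTC+11:00, so local arrival = 20:48 + 11:00 = 07:48 on Oct 16.

07:48 on October 16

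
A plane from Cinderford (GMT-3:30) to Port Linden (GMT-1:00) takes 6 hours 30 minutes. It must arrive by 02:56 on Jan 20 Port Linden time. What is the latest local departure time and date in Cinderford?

17:56 on January 19

Target arrival in UTC: 02:56 + 1:00 = 03:56 on Jan 20.
Subtract 6 hours 30 minutes → departure 21:26 UTC on Jan 19.
Cinderford is UTC−3:30: 21:26 − 3:30 = 17:56 on Jan 19.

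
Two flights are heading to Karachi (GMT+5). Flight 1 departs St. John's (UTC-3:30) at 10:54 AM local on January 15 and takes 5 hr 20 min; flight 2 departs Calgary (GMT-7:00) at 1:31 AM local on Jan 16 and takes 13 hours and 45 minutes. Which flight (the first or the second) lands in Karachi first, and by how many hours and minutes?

Flight 1 in UTC: 10:54 AM + 3:30 = 2:24 PM on Jan 15.
+5 hours and 20 minutes → arrive 7:44 PM UTC on Jan 15.
Flight 2 in UTC: 1:31 AM + 7:00 = 8:31 AM on Jan 16.
+13 hours 45 minutes → arrive 10:16 PM UTC on Jan 16.
Flight 1 lands earlier by 26 hours 32 minutes.

the first, by 26 hours 32 minutes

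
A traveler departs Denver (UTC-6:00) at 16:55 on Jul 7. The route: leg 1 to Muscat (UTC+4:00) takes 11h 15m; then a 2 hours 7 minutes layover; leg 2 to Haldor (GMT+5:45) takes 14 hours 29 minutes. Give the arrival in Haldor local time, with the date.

Convert departure to UTC: 16:55 + 6:00 = 22:55 UTC on Jul 7.
Add 11 hours 15 minutes leg 1 → 10:10 UTC (Jul 8).
Add 2 hours 7 minutes layover in Muscat → 12:17 UTC.
Add 14 hours and 29 minutes leg 2 → 02:46 UTC (Jul 9).
Haldor is UTC+5:45, so local arrival = 02:46 + 5:45 = 08:31 on Jul 9.

08:31 on Jul 9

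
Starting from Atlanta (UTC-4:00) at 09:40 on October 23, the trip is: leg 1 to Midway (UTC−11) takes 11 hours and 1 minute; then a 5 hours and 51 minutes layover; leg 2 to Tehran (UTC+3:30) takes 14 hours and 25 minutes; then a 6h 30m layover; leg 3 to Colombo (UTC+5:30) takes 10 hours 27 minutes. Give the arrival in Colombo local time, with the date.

Convert departure to UTC: 09:40 + 4:00 = 13:40 UTC on Oct 23.
Add 11 hours 1 minute leg 1 → 00:41 UTC (Oct 24).
Add 5 hours 51 minutes layover in Midway → 06:32 UTC.
Add 14 hours 25 minutes leg 2 → 20:57 UTC.
Add 6 hours and 30 minutes layover in Tehran → 03:27 UTC (Oct 25).
Add 10 hours and 27 minutes leg 3 → 13:54 UTC.
Colombo is UTC+5:30, so local arrival = 13:54 + 5:30 = 19:24 on Oct 25.

19:24 on Oct 25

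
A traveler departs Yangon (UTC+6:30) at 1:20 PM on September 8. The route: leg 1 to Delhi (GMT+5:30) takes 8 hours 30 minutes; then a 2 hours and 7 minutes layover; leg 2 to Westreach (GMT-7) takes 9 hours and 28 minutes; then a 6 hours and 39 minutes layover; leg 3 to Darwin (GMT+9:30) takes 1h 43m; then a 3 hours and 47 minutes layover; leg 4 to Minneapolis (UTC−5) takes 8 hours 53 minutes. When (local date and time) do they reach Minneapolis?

6:57 PM on September 9

Convert departure to UTC: 1:20 PM − 6:30 = 6:50 AM UTC on Sep 8.
Add 8 hours 30 minutes leg 1 → 3:20 PM UTC.
Add 2 hours 7 minutes layover in Delhi → 5:27 PM UTC.
Add 9 hours 28 minutes leg 2 → 2:55 AM UTC (Sep 9).
Add 6 hours 39 minutes layover in Westreach → 9:34 AM UTC.
Add 1 hour 43 minutes leg 3 → 11:17 AM UTC.
Add 3 hours and 47 minutes layover in Darwin → 3:04 PM UTC.
Add 8 hours and 53 minutes leg 4 → 11:57 PM UTC.
Minneapolis is UTC−5:00, so local arrival = 11:57 PM − 5:00 = 6:57 PM on Sep 9.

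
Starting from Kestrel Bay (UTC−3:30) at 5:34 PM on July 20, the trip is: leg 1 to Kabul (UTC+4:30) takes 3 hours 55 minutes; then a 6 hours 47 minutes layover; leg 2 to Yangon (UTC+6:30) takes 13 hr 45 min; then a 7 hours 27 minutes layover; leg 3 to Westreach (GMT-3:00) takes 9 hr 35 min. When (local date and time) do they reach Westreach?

11:33 AM on July 22

Convert departure to UTC: 5:34 PM + 3:30 = 9:04 PM UTC on Jul 20.
Add 3 hours and 55 minutes leg 1 → 12:59 AM UTC (Jul 21).
Add 6 hours and 47 minutes layover in Kabul → 7:46 AM UTC.
Add 13 hours 45 minutes leg 2 → 9:31 PM UTC.
Add 7 hours and 27 minutes layover in Yangon → 4:58 AM UTC (Jul 22).
Add 9 hours 35 minutes leg 3 → 2:33 PM UTC.
Westreach is UTC−3:00, so local arrival = 2:33 PM − 3:00 = 11:33 AM on Jul 22.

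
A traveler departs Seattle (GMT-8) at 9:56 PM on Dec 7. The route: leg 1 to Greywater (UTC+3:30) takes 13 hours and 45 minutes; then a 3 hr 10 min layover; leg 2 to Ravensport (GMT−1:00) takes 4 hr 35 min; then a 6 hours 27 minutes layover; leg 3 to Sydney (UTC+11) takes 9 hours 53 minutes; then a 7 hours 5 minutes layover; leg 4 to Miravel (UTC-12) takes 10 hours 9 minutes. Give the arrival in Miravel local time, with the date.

1:00 AM on Dec 10

Convert departure to UTC: 9:56 PM + 8:00 = 5:56 AM UTC on Dec 8.
Add 13 hours and 45 minutes leg 1 → 7:41 PM UTC.
Add 3 hours 10 minutes layover in Greywater → 10:51 PM UTC.
Add 4 hours and 35 minutes leg 2 → 3:26 AM UTC (Dec 9).
Add 6 hours 27 minutes layover in Ravensport → 9:53 AM UTC.
Add 9 hours 53 minutes leg 3 → 7:46 PM UTC.
Add 7 hours 5 minutes layover in Sydney → 2:51 AM UTC (Dec 10).
Add 10 hours 9 minutes leg 4 → 1:00 PM UTC.
Miravel is UTC−12:00, so local arrival = 1:00 PM − 12:00 = 1:00 AM on Dec 10.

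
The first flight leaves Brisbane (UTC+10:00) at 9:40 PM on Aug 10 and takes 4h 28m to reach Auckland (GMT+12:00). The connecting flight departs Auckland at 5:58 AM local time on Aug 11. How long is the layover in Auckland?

1 hour 50 minutes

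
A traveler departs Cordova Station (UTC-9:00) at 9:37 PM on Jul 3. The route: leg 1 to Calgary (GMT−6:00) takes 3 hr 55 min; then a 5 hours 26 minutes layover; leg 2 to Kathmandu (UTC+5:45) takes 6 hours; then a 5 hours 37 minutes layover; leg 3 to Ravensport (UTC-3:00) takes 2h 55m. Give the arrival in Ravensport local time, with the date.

3:30 AM on July 5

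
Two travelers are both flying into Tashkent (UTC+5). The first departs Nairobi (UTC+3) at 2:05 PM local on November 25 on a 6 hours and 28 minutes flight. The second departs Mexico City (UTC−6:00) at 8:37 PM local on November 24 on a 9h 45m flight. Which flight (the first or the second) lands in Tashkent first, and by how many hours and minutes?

the second, by 5 hours 11 minutes

Flight 1 in UTC: 2:05 PM − 3:00 = 11:05 AM on Nov 25.
+6 hours and 28 minutes → arrive 5:33 PM UTC on Nov 25.
Flight 2 in UTC: 8:37 PM + 6:00 = 2:37 AM on Nov 25.
+9 hours 45 minutes → arrive 12:22 PM UTC on Nov 25.
Flight 2 lands earlier by 5 hours 11 minutes.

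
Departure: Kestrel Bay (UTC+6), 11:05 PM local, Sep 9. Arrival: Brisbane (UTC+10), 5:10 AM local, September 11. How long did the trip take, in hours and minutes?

26 hours 5 minutes

Departure in UTC: 11:05 PM − 6:00 = 5:05 PM on Sep 9.
Arrival in UTC: 5:10 AM − 10:00 = 7:10 PM on Sep 10.
Elapsed = 7:10 PM − 5:05 PM (+1 day) = 26 hours 5 minutes.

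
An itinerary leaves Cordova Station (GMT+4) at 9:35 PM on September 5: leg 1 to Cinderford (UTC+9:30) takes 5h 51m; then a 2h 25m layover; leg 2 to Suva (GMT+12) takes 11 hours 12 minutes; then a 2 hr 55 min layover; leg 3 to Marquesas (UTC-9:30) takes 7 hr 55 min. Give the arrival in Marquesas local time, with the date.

Convert departure to UTC: 9:35 PM − 4:00 = 5:35 PM UTC on Sep 5.
Add 5 hours 51 minutes leg 1 → 11:26 PM UTC.
Add 2 hours 25 minutes layover in Cinderford → 1:51 AM UTC (Sep 6).
Add 11 hours and 12 minutes leg 2 → 1:03 PM UTC.
Add 2 hours and 55 minutes layover in Suva → 3:58 PM UTC.
Add 7 hours 55 minutes leg 3 → 11:53 PM UTC.
Marquesas is UTC−9:30, so local arrival = 11:53 PM − 9:30 = 2:23 PM on Sep 6.

2:23 PM on Sep 6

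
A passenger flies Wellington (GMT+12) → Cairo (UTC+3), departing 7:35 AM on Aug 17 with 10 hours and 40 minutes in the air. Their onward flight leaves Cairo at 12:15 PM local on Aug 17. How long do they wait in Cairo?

Convert departure to UTC: 7:35 AM − 12:00 = 7:35 PM UTC on Aug 16.
Add 10 hours and 40 minutes flight time → 6:15 AM UTC (Aug 17).
Cairo is UTC+3:00, so local arrival = 6:15 AM + 3:00 = 9:15 AM on Aug 17.
Layover = 12:15 PM − 9:15 AM = 3 hours.

3 hours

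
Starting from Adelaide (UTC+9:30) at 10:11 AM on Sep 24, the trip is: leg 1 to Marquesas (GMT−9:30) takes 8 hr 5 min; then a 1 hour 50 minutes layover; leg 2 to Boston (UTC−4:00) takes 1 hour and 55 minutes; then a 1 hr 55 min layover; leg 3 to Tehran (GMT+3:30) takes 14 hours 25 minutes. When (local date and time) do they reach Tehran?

8:21 AM on September 25

Convert departure to UTC: 10:11 AM − 9:30 = 12:41 AM UTC on Sep 24.
Add 8 hours 5 minutes leg 1 → 8:46 AM UTC.
Add 1 hour and 50 minutes layover in Marquesas → 10:36 AM UTC.
Add 1 hour and 55 minutes leg 2 → 12:31 PM UTC.
Add 1 hour and 55 minutes layover in Boston → 2:26 PM UTC.
Add 14 hours and 25 minutes leg 3 → 4:51 AM UTC (Sep 25).
Tehran is UTC+3:30, so local arrival = 4:51 AM + 3:30 = 8:21 AM on Sep 25.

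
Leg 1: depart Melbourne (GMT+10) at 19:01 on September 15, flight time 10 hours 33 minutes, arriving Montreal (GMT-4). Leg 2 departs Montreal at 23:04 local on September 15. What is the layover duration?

Convert departure to UTC: 19:01 − 10:00 = 09:01 UTC on Sep 15.
Add 10 hours and 33 minutes flight time → 19:34 UTC.
Montreal is UTC−4:00, so local arrival = 19:34 − 4:00 = 15:34 on Sep 15.
Layover = 23:04 − 15:34 = 7 hours 30 minutes.

7 hours 30 minutes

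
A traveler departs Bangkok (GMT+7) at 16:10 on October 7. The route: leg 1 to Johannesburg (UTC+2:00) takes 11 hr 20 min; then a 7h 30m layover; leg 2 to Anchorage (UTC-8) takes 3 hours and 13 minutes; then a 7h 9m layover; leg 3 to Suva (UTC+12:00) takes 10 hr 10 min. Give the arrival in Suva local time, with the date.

Convert departure to UTC: 16:10 − 7:00 = 09:10 UTC on Oct 7.
Add 11 hours and 20 minutes leg 1 → 20:30 UTC.
Add 7 hours and 30 minutes layover in Johannesburg → 04:00 UTC (Oct 8).
Add 3 hours 13 minutes leg 2 → 07:13 UTC.
Add 7 hours and 9 minutes layover in Anchorage → 14:22 UTC.
Add 10 hours 10 minutes leg 3 → 00:32 UTC (Oct 9).
Suva is UTC+12:00, so local arrival = 00:32 + 12:00 = 12:32 on Oct 9.

12:32 on Oct 9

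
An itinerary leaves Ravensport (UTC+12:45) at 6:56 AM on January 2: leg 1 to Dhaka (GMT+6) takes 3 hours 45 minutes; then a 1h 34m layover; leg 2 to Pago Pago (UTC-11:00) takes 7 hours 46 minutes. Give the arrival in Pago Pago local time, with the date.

Convert departure to UTC: 6:56 AM − 12:45 = 6:11 PM UTC on Jan 1.
Add 3 hours and 45 minutes leg 1 → 9:56 PM UTC.
Add 1 hour and 34 minutes layover in Dhaka → 11:30 PM UTC.
Add 7 hours and 46 minutes leg 2 → 7:16 AM UTC (Jan 2).
Pago Pago is UTC−11:00, so local arrival = 7:16 AM − 11:00 = 8:16 PM on Jan 1.

8:16 PM on Jan 1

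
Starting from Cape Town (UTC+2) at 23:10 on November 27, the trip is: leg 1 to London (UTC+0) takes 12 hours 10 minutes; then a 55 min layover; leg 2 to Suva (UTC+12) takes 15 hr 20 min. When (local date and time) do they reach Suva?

13:35 on November 29

Convert departure to UTC: 23:10 − 2:00 = 21:10 UTC on Nov 27.
Add 12 hours 10 minutes leg 1 → 09:20 UTC (Nov 28).
Add 55 minutes layover in London → 10:15 UTC.
Add 15 hours 20 minutes leg 2 → 01:35 UTC (Nov 29).
Suva is UTC+12:00, so local arrival = 01:35 + 12:00 = 13:35 on Nov 29.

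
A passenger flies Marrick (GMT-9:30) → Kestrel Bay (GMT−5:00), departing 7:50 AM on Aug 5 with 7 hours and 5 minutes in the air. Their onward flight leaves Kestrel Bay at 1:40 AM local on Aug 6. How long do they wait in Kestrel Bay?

6 hours 15 minutes

Convert departure to UTC: 7:50 AM + 9:30 = 5:20 PM UTC on Aug 5.
Add 7 hours and 5 minutes flight time → 12:25 AM UTC (Aug 6).
Kestrel Bay is UTC−5:00, so local arrival = 12:25 AM − 5:00 = 7:25 PM on Aug 5.
Layover = 1:40 AM − 7:25 PM (+1 day) = 6 hours 15 minutes.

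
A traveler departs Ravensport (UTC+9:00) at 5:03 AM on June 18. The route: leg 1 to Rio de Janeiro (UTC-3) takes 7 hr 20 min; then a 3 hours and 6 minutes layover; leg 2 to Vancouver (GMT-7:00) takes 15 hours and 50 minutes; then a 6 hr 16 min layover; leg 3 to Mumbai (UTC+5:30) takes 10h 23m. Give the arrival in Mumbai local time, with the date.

8:28 PM on Jun 19

Convert departure to UTC: 5:03 AM − 9:00 = 8:03 PM UTC on Jun 17.
Add 7 hours and 20 minutes leg 1 → 3:23 AM UTC (Jun 18).
Add 3 hours 6 minutes layover in Rio de Janeiro → 6:29 AM UTC.
Add 15 hours 50 minutes leg 2 → 10:19 PM UTC.
Add 6 hours 16 minutes layover in Vancouver → 4:35 AM UTC (Jun 19).
Add 10 hours 23 minutes leg 3 → 2:58 PM UTC.
Mumbai is UTC+5:30, so local arrival = 2:58 PM + 5:30 = 8:28 PM on Jun 19.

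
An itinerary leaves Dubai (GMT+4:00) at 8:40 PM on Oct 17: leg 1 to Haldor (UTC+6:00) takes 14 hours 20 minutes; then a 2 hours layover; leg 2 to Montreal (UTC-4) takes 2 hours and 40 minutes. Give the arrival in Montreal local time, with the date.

7:40 AM on October 18

Convert departure to UTC: 8:40 PM − 4:00 = 4:40 PM UTC on Oct 17.
Add 14 hours and 20 minutes leg 1 → 7:00 AM UTC (Oct 18).
Add 2 hours layover in Haldor → 9:00 AM UTC.
Add 2 hours 40 minutes leg 2 → 11:40 AM UTC.
Montreal is UTC−4:00, so local arrival = 11:40 AM − 4:00 = 7:40 AM on Oct 18.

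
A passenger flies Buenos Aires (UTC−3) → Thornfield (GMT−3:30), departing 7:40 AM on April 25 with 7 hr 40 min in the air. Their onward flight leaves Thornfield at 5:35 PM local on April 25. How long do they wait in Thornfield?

Convert departure to UTC: 7:40 AM + 3:00 = 10:40 AM UTC on Apr 25.
Add 7 hours 40 minutes flight time → 6:20 PM UTC.
Thornfield is UTC−3:30, so local arrival = 6:20 PM − 3:30 = 2:50 PM on Apr 25.
Layover = 5:35 PM − 2:50 PM = 2 hours 45 minutes.

2 hours 45 minutes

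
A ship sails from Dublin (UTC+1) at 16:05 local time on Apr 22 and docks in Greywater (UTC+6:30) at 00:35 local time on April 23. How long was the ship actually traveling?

3 hours

Greywater is 5:30 ahead of Dublin.
Clock-face elapsed time (ignoring zones) is 8 hours 30 minutes.
Actual elapsed = 8 hours 30 minutes − 5:30 = 3 hours.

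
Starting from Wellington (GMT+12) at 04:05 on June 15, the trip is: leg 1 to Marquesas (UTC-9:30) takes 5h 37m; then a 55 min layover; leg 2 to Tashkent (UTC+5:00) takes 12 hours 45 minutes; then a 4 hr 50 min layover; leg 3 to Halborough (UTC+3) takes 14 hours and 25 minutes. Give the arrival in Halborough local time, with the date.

Convert departure to UTC: 04:05 − 12:00 = 16:05 UTC on Jun 14.
Add 5 hours 37 minutes leg 1 → 21:42 UTC.
Add 55 minutes layover in Marquesas → 22:37 UTC.
Add 12 hours and 45 minutes leg 2 → 11:22 UTC (Jun 15).
Add 4 hours 50 minutes layover in Tashkent → 16:12 UTC.
Add 14 hours 25 minutes leg 3 → 06:37 UTC (Jun 16).
Halborough is UTC+3:00, so local arrival = 06:37 + 3:00 = 09:37 on Jun 16.

09:37 on June 16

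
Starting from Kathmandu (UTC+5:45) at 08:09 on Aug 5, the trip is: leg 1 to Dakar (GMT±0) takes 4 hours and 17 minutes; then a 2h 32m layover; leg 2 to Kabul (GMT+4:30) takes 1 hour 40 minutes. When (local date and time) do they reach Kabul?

15:23 on August 5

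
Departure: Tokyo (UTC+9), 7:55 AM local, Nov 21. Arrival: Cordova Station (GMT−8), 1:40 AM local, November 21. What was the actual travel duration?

Departure in UTC: 7:55 AM − 9:00 = 10:55 PM on Nov 20.
Arrival in UTC: 1:40 AM + 8:00 = 9:40 AM on Nov 21.
Elapsed = 9:40 AM − 10:55 PM (+1 day) = 10 hours 45 minutes.

10 hours 45 minutes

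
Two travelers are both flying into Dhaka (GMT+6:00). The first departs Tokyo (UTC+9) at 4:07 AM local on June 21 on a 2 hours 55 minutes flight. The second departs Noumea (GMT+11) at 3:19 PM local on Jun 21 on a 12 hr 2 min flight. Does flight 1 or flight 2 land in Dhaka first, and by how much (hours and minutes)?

the first, by 18 hours 19 minutes

Flight 1 in UTC: 4:07 AM − 9:00 = 7:07 PM on Jun 20.
+2 hours 55 minutes → arrive 10:02 PM UTC on Jun 20.
Flight 2 in UTC: 3:19 PM − 11:00 = 4:19 AM on Jun 21.
+12 hours and 2 minutes → arrive 4:21 PM UTC on Jun 21.
Flight 1 lands earlier by 18 hours 19 minutes.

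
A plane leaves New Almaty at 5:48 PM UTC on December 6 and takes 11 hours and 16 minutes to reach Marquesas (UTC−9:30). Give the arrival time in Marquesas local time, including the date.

7:34 PM on December 6

Departure is given in UTC: 5:48 PM on Dec 6.
Add 11 hours and 16 minutes → 5:04 AM UTC (Dec 7).
Marquesas is UTC−9:30: 5:04 AM − 9:30 = 7:34 PM on Dec 6.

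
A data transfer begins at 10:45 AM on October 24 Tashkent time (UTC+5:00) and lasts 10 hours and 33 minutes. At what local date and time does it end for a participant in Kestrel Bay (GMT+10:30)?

2:48 AM on October 25

Convert start to UTC: 10:45 AM − 5:00 = 5:45 AM UTC on Oct 24.
Add 10 hours 33 minutes duration → 4:18 PM UTC.
Kestrel Bay is UTC+10:30, so local end time = 4:18 PM + 10:30 = 2:48 AM on Oct 25.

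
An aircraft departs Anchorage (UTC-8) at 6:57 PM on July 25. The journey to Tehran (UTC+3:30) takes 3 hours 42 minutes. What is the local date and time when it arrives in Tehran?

Tehran is 11:30 ahead of Anchorage.
After 3 hours and 42 minutes it is 10:39 PM in Anchorage.
Shift by the zone difference: 10:39 PM + 11:30 = 10:09 AM on Jul 26 in Tehran.

10:09 AM on July 26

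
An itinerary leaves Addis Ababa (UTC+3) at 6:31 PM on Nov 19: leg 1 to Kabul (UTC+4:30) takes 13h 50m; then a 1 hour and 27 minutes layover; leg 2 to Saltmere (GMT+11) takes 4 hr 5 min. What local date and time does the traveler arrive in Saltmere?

9:53 PM on Nov 20

Convert departure to UTC: 6:31 PM − 3:00 = 3:31 PM UTC on Nov 19.
Add 13 hours 50 minutes leg 1 → 5:21 AM UTC (Nov 20).
Add 1 hour and 27 minutes layover in Kabul → 6:48 AM UTC.
Add 4 hours 5 minutes leg 2 → 10:53 AM UTC.
Saltmere is UTC+11:00, so local arrival = 10:53 AM + 11:00 = 9:53 PM on Nov 20.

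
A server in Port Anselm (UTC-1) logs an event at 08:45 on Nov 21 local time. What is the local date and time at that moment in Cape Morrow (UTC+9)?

In UTC: 08:45 + 1:00 = 09:45 on Nov 21.
Cape Morrow is UTC+9:00: 09:45 + 9:00 = 18:45 on Nov 21.

18:45 on November 21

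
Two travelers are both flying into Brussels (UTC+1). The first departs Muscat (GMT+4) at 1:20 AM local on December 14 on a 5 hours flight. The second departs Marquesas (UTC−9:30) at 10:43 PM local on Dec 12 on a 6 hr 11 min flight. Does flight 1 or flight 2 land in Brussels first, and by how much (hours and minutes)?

Flight 1 in UTC: 1:20 AM − 4:00 = 9:20 PM on Dec 13.
+5 hours → arrive 2:20 AM UTC on Dec 14.
Flight 2 in UTC: 10:43 PM + 9:30 = 8:13 AM on Dec 13.
+6 hours 11 minutes → arrive 2:24 PM UTC on Dec 13.
Flight 2 lands earlier by 11 hours 56 minutes.

the second, by 11 hours 56 minutes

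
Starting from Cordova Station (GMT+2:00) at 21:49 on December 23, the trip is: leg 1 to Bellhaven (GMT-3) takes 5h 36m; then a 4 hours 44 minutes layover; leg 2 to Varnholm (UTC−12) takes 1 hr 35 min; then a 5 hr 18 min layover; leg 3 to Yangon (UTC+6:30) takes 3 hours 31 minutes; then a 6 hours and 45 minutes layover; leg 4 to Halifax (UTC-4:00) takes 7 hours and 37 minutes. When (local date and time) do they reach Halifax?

Convert departure to UTC: 21:49 − 2:00 = 19:49 UTC on Dec 23.
Add 5 hours 36 minutes leg 1 → 01:25 UTC (Dec 24).
Add 4 hours 44 minutes layover in Bellhaven → 06:09 UTC.
Add 1 hour 35 minutes leg 2 → 07:44 UTC.
Add 5 hours and 18 minutes layover in Varnholm → 13:02 UTC.
Add 3 hours and 31 minutes leg 3 → 16:33 UTC.
Add 6 hours and 45 minutes layover in Yangon → 23:18 UTC.
Add 7 hours and 37 minutes leg 4 → 06:55 UTC (Dec 25).
Halifax is UTC−4:00, so local arrival = 06:55 − 4:00 = 02:55 on Dec 25.

02:55 on December 25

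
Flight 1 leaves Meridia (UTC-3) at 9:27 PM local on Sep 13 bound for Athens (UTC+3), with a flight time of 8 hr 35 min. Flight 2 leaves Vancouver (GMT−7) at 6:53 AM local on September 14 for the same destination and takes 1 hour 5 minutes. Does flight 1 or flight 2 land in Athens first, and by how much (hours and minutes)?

the first, by 5 hours 56 minutes

Flight 1 in UTC: 9:27 PM + 3:00 = 12:27 AM on Sep 14.
+8 hours and 35 minutes → arrive 9:02 AM UTC on Sep 14.
Flight 2 in UTC: 6:53 AM + 7:00 = 1:53 PM on Sep 14.
+1 hour and 5 minutes → arrive 2:58 PM UTC on Sep 14.
Flight 1 lands earlier by 5 hours 56 minutes.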